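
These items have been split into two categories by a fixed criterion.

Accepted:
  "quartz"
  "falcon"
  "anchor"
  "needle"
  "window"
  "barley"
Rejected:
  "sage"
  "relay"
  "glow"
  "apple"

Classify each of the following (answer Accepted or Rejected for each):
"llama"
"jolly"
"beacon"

Rejected, Rejected, Accepted

'Accepted' ⟺ length 6.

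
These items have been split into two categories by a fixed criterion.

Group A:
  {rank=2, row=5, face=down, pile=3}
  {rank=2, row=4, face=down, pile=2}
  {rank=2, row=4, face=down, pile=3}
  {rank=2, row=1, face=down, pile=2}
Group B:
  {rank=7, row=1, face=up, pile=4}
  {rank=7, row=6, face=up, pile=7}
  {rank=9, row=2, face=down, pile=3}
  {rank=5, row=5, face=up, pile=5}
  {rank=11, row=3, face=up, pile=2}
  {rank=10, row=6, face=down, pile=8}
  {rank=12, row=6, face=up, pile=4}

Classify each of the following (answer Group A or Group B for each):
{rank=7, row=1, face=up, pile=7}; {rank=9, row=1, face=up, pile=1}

Group B, Group B

All 'Group A' examples share one property — rank = 2 — and every 'Group B' example lacks it.
{rank=7, row=1, face=up, pile=7}: Group B (rank = 7). {rank=9, row=1, face=up, pile=1}: Group B (rank = 9).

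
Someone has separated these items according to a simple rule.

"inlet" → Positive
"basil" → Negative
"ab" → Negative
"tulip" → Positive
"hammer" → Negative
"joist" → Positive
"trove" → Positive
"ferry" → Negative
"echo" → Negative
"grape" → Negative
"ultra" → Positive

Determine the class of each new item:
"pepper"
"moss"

The common property of the 'Positive' items is: contains 't'. No 'Negative' item has it.
"pepper": no 't', does not pass → Negative.
"moss": no 't', does not pass → Negative.

Negative, Negative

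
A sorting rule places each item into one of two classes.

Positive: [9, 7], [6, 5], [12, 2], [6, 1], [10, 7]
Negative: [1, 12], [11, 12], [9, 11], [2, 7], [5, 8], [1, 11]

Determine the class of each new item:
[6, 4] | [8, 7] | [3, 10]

Positive, Positive, Negative

One predicate separates the groups cleanly: first > second.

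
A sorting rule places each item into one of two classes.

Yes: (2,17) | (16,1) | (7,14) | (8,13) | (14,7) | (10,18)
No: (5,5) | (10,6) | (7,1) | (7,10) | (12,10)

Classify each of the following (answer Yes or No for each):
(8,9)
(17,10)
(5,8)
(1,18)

No, Yes, No, Yes

A rule that fits every label: max ≥ 13 — true of each 'Yes' example, false of each 'No' one.
(8,9): No (max 9). (17,10): Yes (max 17). (5,8): No (max 8). (1,18): Yes (max 18).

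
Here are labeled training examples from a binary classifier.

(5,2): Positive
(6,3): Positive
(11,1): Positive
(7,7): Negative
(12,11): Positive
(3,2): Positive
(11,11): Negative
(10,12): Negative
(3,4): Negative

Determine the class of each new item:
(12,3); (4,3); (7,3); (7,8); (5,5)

Positive, Positive, Positive, Negative, Negative

The distinguishing property — first > second — holds for all the 'Positive' cases and none of the 'Negative' cases.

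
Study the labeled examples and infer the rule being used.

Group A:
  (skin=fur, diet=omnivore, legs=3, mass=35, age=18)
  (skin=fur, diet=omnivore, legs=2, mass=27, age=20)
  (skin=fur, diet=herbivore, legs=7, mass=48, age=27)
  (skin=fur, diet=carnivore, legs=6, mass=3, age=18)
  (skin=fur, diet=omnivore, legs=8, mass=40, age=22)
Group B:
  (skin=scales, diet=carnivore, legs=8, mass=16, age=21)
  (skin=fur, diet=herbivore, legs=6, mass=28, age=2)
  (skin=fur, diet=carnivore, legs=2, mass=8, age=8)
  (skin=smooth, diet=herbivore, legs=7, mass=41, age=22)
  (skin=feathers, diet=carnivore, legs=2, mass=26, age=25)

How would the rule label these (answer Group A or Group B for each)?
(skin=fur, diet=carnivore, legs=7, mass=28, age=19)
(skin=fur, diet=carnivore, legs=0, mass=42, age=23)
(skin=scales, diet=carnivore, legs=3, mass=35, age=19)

Group A, Group A, Group B

The distinguishing property — skin is fur AND age ≥ 18 — holds for all the 'Group A' cases and none of the 'Group B' cases.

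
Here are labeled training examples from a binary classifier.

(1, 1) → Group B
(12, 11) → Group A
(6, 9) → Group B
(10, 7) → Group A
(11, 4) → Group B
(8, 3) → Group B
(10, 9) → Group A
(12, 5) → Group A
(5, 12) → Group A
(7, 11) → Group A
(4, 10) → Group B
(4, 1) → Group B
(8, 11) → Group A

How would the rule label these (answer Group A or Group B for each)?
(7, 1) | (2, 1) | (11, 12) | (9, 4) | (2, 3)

Group B, Group B, Group A, Group B, Group B

One predicate separates the groups cleanly: sum ≥ 17.
Group B: (7, 1), since 7+1 = 8. Group B: (2, 1), since 2+1 = 3. Group A: (11, 12), since 11+12 = 23. Group B: (9, 4), since 9+4 = 13. Group B: (2, 3), since 2+3 = 5.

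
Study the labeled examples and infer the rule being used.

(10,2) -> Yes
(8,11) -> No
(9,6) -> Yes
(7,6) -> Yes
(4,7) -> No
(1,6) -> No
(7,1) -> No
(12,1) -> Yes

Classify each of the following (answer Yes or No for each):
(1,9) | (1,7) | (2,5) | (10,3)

Rule: first > second AND sum ≥ 11. This holds for each 'Yes' example and fails for each 'No' one.
No: (1,9), since 1 < 9, 1+9 = 10. No: (1,7), since 1 < 7, 1+7 = 8. No: (2,5), since 2 < 5, 2+5 = 7. Yes: (10,3), since 10 > 3, 10+3 = 13.

No, No, No, Yes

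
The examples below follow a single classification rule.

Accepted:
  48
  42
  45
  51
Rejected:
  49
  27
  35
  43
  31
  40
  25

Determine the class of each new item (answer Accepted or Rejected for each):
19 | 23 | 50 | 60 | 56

A rule that fits every label: multiple of 3 AND at least 31 — true of each 'Accepted' example, false of each 'Rejected' one.
19 → 19 = 3·6 + 1, 19 < 31 → Rejected. 23 → 23 = 3·7 + 2, 23 < 31 → Rejected. 50 → 50 = 3·16 + 2, 50 ≥ 31 → Rejected. 60 → 60 = 3·20, 60 ≥ 31 → Accepted. 56 → 56 = 3·18 + 2, 56 ≥ 31 → Rejected.

Rejected, Rejected, Rejected, Accepted, Rejected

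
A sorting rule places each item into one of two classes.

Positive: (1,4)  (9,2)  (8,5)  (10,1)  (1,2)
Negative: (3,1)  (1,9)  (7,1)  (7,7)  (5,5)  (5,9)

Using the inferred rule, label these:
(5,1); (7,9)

The classifier is using: sum is odd.
(5,1): Negative (5+1 = 6).
(7,9): Negative (7+9 = 16).

Negative, Negative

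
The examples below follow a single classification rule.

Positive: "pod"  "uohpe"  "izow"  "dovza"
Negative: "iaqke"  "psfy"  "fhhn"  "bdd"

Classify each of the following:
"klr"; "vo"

The pattern is that an item is 'Positive' exactly when: contains 'o'.
"klr": no 'o', doesn't match → Negative. "vo": has 'o', meets the rule → Positive.

Negative, Positive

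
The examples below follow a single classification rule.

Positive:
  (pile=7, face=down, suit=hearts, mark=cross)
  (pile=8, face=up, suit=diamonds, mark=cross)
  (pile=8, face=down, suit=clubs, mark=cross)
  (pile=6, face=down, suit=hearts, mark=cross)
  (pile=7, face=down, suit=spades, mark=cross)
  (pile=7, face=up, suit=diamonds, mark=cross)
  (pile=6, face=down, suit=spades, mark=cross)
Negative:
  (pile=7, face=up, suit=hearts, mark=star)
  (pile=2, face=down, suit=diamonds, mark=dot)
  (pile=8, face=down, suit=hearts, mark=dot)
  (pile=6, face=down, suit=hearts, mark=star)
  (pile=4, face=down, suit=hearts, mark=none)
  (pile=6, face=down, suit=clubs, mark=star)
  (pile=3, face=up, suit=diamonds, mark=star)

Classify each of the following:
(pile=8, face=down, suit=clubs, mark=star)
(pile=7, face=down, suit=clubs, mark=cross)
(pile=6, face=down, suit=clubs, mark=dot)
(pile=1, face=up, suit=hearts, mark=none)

The rule appears to be: mark is cross.

Negative, Positive, Negative, Negative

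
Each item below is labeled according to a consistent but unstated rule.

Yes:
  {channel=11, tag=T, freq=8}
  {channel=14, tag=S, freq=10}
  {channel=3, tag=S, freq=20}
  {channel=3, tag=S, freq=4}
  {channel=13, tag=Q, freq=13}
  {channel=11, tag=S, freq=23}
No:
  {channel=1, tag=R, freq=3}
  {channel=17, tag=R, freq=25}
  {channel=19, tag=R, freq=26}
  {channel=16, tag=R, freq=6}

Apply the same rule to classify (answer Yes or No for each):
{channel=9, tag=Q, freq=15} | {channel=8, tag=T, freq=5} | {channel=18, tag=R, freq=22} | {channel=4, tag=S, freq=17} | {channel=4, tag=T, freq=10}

Yes, Yes, No, Yes, Yes

Every 'Yes' example satisfies: tag is not R. None of the 'No' examples do.
{channel=9, tag=Q, freq=15} — tag is Q, hence Yes. {channel=8, tag=T, freq=5} — tag is T, hence Yes. {channel=18, tag=R, freq=22} — tag is R, hence No. {channel=4, tag=S, freq=17} — tag is S, hence Yes. {channel=4, tag=T, freq=10} — tag is T, hence Yes.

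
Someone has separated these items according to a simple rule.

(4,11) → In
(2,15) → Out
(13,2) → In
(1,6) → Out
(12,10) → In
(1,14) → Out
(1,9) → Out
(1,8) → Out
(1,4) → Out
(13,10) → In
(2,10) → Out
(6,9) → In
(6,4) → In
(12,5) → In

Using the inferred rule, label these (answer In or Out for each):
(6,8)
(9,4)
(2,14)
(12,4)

In, In, Out, In

The distinguishing property — first ≥ 4 — holds for all the 'In' cases and none of the 'Out' cases.
(6,8): In (first 6).
(9,4): In (first 9).
(2,14): Out (first 2).
(12,4): In (first 12).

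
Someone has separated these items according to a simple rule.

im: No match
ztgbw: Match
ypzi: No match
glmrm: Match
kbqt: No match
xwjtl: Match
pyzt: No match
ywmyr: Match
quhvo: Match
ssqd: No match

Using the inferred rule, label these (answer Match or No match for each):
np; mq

No match, No match

A rule that fits every label: odd length — true of each 'Match' example, false of each 'No match' one.
No match: np, since length 2.
No match: mq, since length 2.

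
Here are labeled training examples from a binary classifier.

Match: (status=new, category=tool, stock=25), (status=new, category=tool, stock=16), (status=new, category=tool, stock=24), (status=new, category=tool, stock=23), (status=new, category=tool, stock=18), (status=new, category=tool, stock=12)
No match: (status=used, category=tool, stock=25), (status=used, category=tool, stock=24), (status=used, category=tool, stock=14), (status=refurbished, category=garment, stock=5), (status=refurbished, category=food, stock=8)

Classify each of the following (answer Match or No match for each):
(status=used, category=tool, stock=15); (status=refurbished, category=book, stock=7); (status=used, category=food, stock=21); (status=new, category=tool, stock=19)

No match, No match, No match, Match

All 'Match' examples share one property — status is new — and every 'No match' example lacks it.
(status=used, category=tool, stock=15) — status is used, hence No match.
(status=refurbished, category=book, stock=7) — status is refurbished, hence No match.
(status=used, category=food, stock=21) — status is used, hence No match.
(status=new, category=tool, stock=19) — status is new, hence Match.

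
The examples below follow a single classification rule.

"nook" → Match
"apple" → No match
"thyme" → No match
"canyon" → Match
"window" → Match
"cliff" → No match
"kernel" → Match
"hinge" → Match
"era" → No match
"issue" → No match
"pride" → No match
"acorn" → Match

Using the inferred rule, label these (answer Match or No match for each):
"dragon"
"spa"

Comparing the two groups points to one rule — contains 'n'.

Match, No match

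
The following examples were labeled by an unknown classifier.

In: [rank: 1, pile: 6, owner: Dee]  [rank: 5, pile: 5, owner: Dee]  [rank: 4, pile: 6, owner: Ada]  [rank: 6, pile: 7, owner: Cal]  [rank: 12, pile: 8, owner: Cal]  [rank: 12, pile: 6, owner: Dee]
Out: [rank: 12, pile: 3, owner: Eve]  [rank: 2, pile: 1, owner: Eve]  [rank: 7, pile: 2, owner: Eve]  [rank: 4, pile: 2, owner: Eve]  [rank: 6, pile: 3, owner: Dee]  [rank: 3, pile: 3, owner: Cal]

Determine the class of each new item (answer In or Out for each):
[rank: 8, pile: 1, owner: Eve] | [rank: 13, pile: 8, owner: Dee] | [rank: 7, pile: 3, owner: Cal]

Out, In, Out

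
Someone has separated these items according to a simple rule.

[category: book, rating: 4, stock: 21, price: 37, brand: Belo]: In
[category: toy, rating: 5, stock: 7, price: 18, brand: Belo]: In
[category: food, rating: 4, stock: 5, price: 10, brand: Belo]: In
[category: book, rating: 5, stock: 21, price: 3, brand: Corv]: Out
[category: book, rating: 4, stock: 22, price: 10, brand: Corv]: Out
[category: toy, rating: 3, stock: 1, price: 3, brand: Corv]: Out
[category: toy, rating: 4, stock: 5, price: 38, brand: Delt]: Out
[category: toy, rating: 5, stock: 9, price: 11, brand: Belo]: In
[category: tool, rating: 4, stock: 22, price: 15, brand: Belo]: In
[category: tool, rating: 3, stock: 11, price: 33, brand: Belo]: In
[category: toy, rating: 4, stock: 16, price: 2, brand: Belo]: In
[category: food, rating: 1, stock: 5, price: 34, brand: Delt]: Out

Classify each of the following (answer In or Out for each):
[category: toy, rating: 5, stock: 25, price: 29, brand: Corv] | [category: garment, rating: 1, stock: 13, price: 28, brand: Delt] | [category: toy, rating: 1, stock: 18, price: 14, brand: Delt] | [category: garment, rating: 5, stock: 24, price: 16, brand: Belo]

Out, Out, Out, In

Comparing the two groups points to one rule — brand is Belo.
[category: toy, rating: 5, stock: 25, price: 29, brand: Corv] — brand is Corv, hence Out. [category: garment, rating: 1, stock: 13, price: 28, brand: Delt] — brand is Delt, hence Out. [category: toy, rating: 1, stock: 18, price: 14, brand: Delt] — brand is Delt, hence Out. [category: garment, rating: 5, stock: 24, price: 16, brand: Belo] — brand is Belo, hence In.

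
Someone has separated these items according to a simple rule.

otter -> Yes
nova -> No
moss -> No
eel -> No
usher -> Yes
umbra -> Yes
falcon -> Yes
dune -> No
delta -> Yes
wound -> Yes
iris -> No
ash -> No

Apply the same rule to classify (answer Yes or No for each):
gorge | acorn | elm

Yes, Yes, No

The pattern is that an item is 'Yes' exactly when: length ≥ 5.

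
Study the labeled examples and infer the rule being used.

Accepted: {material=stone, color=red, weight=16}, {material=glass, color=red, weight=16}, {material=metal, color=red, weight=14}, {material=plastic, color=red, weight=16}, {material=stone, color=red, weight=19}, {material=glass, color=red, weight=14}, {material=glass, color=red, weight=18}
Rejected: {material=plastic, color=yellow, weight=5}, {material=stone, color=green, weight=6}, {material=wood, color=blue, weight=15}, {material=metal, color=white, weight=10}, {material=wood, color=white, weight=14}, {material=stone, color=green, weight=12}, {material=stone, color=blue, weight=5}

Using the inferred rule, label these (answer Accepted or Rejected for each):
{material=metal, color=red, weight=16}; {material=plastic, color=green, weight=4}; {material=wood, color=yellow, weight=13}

One predicate separates the groups cleanly: color is red.
Accepted: {material=metal, color=red, weight=16}, since color is red.
Rejected: {material=plastic, color=green, weight=4}, since color is green.
Rejected: {material=wood, color=yellow, weight=13}, since color is yellow.

Accepted, Rejected, Rejected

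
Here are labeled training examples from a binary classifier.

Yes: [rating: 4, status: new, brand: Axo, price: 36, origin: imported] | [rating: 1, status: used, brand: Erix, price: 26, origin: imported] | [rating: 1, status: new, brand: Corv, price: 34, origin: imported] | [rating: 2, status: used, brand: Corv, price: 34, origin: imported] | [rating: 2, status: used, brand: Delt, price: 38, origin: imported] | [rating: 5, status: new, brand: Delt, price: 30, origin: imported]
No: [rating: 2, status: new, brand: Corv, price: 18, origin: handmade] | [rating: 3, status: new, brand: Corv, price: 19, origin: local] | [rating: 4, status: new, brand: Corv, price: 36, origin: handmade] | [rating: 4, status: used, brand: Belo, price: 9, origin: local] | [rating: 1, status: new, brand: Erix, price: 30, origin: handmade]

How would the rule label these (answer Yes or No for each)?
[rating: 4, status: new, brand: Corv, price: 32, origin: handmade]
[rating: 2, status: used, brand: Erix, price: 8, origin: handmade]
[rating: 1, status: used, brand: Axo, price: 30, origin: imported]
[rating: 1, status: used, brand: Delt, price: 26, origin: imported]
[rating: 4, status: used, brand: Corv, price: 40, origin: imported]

A rule that fits every label: origin is imported — true of each 'Yes' example, false of each 'No' one.
[rating: 4, status: new, brand: Corv, price: 32, origin: handmade]: No (origin is handmade). [rating: 2, status: used, brand: Erix, price: 8, origin: handmade]: No (origin is handmade). [rating: 1, status: used, brand: Axo, price: 30, origin: imported]: Yes (origin is imported). [rating: 1, status: used, brand: Delt, price: 26, origin: imported]: Yes (origin is imported). [rating: 4, status: used, brand: Corv, price: 40, origin: imported]: Yes (origin is imported).

No, No, Yes, Yes, Yes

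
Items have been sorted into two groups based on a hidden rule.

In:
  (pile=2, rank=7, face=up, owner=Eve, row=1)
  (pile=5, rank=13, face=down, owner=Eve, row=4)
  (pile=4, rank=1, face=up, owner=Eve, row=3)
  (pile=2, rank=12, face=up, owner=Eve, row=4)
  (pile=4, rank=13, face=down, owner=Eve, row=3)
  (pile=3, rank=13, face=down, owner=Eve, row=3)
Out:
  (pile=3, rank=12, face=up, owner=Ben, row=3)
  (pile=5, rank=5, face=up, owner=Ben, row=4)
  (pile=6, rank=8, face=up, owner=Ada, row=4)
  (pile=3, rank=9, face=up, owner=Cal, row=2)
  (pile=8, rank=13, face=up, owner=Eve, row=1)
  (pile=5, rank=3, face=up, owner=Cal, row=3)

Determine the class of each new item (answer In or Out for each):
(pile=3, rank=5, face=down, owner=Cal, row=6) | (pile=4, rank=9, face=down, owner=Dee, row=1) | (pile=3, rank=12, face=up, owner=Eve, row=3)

Out, Out, In

Every 'In' example satisfies: owner is Eve AND pile ≤ 5. None of the 'Out' examples do.
(pile=3, rank=5, face=down, owner=Cal, row=6): owner is Cal, pile = 3 — does not pass, so Out.
(pile=4, rank=9, face=down, owner=Dee, row=1): owner is Dee, pile = 4 — does not pass, so Out.
(pile=3, rank=12, face=up, owner=Eve, row=3): owner is Eve, pile = 3 — satisfies this, so In.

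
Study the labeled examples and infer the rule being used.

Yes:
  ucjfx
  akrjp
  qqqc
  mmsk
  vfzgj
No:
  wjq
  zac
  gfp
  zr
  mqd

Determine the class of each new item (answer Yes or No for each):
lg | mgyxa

The classifier is using: length ≥ 4.
lg: length 2 — does not fit, so No.
mgyxa: length 5 — has this property, so Yes.

No, Yes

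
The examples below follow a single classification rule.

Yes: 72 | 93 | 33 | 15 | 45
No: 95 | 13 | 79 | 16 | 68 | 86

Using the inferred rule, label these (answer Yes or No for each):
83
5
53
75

A rule that fits every label: multiple of 3 — true of each 'Yes' example, false of each 'No' one.
83 — 83 = 3·27 + 2, hence No.
5 — 5 = 3·1 + 2, hence No.
53 — 53 = 3·17 + 2, hence No.
75 — 75 = 3·25, hence Yes.

No, No, No, Yes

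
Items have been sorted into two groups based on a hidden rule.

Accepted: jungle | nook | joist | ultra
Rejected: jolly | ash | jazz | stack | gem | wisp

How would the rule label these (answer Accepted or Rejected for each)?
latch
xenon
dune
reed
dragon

All 'Accepted' examples share one property — has ≥ 2 vowels — and every 'Rejected' example lacks it.
latch → 1 vowel → Rejected.
xenon → 2 vowels → Accepted.
dune → 2 vowels → Accepted.
reed → 2 vowels → Accepted.
dragon → 2 vowels → Accepted.

Rejected, Accepted, Accepted, Accepted, Accepted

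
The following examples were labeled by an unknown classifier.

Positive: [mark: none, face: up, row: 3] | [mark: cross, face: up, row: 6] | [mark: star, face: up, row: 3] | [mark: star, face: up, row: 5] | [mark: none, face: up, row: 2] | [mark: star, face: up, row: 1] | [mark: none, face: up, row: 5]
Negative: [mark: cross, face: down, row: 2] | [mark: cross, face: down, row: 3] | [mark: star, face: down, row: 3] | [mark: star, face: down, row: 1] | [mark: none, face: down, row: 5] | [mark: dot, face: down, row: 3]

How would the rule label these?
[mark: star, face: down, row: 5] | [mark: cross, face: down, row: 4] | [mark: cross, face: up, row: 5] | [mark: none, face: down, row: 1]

Negative, Negative, Positive, Negative

All 'Positive' examples share one property — face is up — and every 'Negative' example lacks it.
[mark: star, face: down, row: 5]: Negative (face is down). [mark: cross, face: down, row: 4]: Negative (face is down). [mark: cross, face: up, row: 5]: Positive (face is up). [mark: none, face: down, row: 1]: Negative (face is down).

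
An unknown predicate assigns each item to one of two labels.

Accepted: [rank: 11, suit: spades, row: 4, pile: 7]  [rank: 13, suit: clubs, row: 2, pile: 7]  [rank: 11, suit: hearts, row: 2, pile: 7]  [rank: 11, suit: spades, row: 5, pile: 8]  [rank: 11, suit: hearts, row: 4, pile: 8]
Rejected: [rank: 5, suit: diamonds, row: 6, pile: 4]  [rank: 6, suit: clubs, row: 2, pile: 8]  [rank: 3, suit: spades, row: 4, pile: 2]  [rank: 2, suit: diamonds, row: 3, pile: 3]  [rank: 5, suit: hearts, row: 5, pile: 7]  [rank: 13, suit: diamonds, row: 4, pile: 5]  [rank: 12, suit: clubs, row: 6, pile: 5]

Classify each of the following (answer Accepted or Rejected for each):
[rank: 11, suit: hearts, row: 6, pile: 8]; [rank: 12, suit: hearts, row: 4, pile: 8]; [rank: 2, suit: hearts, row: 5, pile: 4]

A rule that fits every label: pile ≥ 7 AND rank ≥ 11 — true of each 'Accepted' example, false of each 'Rejected' one.
[rank: 11, suit: hearts, row: 6, pile: 8]: Accepted (pile = 8, rank = 11). [rank: 12, suit: hearts, row: 4, pile: 8]: Accepted (pile = 8, rank = 12). [rank: 2, suit: hearts, row: 5, pile: 4]: Rejected (pile = 4, rank = 2).

Accepted, Accepted, Rejected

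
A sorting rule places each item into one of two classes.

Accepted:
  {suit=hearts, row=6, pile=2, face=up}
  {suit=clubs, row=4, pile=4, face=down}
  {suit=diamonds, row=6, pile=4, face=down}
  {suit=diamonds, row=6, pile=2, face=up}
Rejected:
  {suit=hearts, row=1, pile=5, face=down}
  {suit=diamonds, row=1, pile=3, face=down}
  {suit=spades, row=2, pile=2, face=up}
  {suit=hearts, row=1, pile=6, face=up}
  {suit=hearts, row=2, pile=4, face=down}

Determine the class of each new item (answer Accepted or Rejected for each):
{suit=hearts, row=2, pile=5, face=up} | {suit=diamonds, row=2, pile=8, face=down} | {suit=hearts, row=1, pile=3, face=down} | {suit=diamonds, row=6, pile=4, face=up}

Rule: row ≥ 4. This holds for each 'Accepted' example and fails for each 'Rejected' one.
{suit=hearts, row=2, pile=5, face=up} → row = 2 → Rejected.
{suit=diamonds, row=2, pile=8, face=down} → row = 2 → Rejected.
{suit=hearts, row=1, pile=3, face=down} → row = 1 → Rejected.
{suit=diamonds, row=6, pile=4, face=up} → row = 6 → Accepted.

Rejected, Rejected, Rejected, Accepted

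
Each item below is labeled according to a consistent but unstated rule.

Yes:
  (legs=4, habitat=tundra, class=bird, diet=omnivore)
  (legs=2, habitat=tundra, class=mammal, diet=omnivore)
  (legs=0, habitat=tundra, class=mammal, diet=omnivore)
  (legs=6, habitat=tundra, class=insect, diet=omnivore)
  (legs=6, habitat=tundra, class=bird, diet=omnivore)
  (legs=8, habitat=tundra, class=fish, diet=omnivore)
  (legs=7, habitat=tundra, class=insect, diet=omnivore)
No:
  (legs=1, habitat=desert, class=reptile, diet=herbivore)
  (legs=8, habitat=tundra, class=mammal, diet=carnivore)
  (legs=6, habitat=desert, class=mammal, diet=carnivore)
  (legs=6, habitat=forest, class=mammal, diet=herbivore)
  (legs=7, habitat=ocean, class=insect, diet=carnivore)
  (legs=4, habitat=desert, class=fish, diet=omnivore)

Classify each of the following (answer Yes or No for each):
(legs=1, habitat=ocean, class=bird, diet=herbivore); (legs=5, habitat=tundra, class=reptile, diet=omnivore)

The pattern is that an item is 'Yes' exactly when: diet is omnivore AND habitat is tundra.
No: (legs=1, habitat=ocean, class=bird, diet=herbivore), since diet is herbivore, habitat is ocean.
Yes: (legs=5, habitat=tundra, class=reptile, diet=omnivore), since diet is omnivore, habitat is tundra.

No, Yes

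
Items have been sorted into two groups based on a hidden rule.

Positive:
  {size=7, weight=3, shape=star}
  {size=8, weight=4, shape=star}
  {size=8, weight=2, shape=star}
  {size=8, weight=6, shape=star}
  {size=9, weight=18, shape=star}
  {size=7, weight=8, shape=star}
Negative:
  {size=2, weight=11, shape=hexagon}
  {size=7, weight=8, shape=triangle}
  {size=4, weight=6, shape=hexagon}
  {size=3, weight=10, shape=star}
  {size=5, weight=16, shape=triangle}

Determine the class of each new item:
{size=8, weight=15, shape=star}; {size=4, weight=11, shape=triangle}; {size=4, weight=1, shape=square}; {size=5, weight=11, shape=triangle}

Positive, Negative, Negative, Negative

The distinguishing property — shape is star AND size ≥ 4 — holds for all the 'Positive' cases and none of the 'Negative' cases.
{size=8, weight=15, shape=star} — shape is star, size = 8, hence Positive.
{size=4, weight=11, shape=triangle} — shape is triangle, size = 4, hence Negative.
{size=4, weight=1, shape=square} — shape is square, size = 4, hence Negative.
{size=5, weight=11, shape=triangle} — shape is triangle, size = 5, hence Negative.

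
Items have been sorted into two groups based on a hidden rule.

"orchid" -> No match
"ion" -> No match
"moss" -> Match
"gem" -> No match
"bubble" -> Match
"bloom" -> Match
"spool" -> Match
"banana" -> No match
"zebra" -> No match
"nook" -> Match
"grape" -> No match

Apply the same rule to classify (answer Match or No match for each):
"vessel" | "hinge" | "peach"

Match, No match, No match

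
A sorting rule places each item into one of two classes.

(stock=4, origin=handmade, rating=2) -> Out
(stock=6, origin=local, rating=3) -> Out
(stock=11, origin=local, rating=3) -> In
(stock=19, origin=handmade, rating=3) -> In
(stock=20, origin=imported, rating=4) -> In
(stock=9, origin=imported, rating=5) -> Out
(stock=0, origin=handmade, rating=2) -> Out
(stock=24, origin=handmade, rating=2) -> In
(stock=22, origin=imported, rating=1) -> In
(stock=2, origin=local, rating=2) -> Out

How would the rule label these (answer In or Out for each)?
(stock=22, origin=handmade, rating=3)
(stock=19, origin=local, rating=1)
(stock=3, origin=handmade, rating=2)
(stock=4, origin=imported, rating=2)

The pattern is that an item is 'In' exactly when: stock ≥ 11.
(stock=22, origin=handmade, rating=3): stock = 22 — meets the rule, so In. (stock=19, origin=local, rating=1): stock = 19 — meets the rule, so In. (stock=3, origin=handmade, rating=2): stock = 3 — lacks this property, so Out. (stock=4, origin=imported, rating=2): stock = 4 — lacks this property, so Out.

In, In, Out, Out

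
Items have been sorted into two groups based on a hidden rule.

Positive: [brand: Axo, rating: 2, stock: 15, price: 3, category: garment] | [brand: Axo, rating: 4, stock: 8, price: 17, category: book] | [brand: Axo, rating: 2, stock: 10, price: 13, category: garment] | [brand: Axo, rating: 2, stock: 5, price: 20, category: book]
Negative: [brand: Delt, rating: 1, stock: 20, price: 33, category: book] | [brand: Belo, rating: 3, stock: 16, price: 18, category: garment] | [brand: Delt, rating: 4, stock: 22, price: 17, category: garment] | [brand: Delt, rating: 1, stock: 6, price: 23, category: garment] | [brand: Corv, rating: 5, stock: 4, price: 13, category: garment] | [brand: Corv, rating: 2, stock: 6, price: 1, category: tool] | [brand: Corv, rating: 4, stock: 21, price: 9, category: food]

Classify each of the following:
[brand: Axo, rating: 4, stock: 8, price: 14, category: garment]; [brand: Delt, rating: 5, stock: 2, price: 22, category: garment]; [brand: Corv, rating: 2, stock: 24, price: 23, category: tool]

Positive, Negative, Negative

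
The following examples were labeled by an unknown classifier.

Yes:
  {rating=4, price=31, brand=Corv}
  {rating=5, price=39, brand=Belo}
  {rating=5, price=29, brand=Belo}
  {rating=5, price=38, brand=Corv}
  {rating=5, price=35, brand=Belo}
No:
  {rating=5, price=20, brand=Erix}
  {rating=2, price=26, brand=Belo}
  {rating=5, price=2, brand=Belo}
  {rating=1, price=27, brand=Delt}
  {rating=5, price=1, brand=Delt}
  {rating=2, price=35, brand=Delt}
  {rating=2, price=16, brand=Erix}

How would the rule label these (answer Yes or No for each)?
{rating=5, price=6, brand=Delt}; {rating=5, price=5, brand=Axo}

No, No

'Yes' ⟺ price ≥ 26 AND rating ≥ 4.
{rating=5, price=6, brand=Delt}: No (price = 6, rating = 5).
{rating=5, price=5, brand=Axo}: No (price = 5, rating = 5).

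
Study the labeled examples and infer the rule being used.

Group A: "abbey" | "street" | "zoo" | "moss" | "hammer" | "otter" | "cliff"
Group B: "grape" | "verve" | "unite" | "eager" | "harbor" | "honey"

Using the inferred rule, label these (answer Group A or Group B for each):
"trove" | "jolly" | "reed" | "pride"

Group B, Group A, Group A, Group B

Comparing the two groups points to one rule — has a double letter.
"trove" → no doubled letter → Group B. "jolly" → 'll' doubled → Group A. "reed" → 'ee' doubled → Group A. "pride" → no doubled letter → Group B.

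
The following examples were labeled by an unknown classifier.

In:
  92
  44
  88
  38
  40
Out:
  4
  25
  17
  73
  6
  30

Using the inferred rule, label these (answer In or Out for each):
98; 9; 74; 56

The classifier is using: even AND at least 38.

In, Out, In, In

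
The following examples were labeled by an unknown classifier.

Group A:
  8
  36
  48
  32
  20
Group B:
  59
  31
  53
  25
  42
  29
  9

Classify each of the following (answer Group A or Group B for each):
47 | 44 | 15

The pattern is that an item is 'Group A' exactly when: multiple of 4.
47: 47 = 4·11 + 3 — does not fit, so Group B.
44: 44 = 4·11 — fits, so Group A.
15: 15 = 4·3 + 3 — does not fit, so Group B.

Group B, Group A, Group B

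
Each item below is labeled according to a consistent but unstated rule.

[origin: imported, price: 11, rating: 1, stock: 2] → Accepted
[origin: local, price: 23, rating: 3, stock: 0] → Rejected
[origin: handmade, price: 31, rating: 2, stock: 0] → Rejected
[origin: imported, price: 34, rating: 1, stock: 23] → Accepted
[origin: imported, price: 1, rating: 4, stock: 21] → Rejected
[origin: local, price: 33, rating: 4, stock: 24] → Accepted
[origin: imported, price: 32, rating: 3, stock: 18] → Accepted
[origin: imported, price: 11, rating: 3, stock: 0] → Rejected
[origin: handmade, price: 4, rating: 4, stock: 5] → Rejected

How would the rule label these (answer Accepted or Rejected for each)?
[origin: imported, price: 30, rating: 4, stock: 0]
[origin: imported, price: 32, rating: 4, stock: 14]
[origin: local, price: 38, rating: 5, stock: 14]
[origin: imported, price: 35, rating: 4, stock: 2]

Rejected, Accepted, Accepted, Accepted

One predicate separates the groups cleanly: price ≥ 11 AND stock ≥ 2.
[origin: imported, price: 30, rating: 4, stock: 0]: price = 30, stock = 0 — doesn't match, so Rejected. [origin: imported, price: 32, rating: 4, stock: 14]: price = 32, stock = 14 — meets the rule, so Accepted. [origin: local, price: 38, rating: 5, stock: 14]: price = 38, stock = 14 — meets the rule, so Accepted. [origin: imported, price: 35, rating: 4, stock: 2]: price = 35, stock = 2 — meets the rule, so Accepted.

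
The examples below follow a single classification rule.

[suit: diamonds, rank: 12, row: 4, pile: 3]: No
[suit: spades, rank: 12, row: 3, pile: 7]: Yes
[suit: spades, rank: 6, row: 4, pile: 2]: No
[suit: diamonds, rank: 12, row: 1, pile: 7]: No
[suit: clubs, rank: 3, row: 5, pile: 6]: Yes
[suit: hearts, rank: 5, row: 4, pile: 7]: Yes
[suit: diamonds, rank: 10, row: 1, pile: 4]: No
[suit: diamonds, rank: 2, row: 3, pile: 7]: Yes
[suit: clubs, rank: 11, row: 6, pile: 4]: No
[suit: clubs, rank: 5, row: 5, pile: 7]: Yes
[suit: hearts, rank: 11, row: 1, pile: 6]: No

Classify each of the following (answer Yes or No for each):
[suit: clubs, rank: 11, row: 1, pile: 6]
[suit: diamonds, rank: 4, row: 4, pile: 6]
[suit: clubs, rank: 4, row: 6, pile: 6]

The classifier is using: pile ≥ 6 AND row ≥ 3.
[suit: clubs, rank: 11, row: 1, pile: 6] → pile = 6, row = 1 → No.
[suit: diamonds, rank: 4, row: 4, pile: 6] → pile = 6, row = 4 → Yes.
[suit: clubs, rank: 4, row: 6, pile: 6] → pile = 6, row = 6 → Yes.

No, Yes, Yes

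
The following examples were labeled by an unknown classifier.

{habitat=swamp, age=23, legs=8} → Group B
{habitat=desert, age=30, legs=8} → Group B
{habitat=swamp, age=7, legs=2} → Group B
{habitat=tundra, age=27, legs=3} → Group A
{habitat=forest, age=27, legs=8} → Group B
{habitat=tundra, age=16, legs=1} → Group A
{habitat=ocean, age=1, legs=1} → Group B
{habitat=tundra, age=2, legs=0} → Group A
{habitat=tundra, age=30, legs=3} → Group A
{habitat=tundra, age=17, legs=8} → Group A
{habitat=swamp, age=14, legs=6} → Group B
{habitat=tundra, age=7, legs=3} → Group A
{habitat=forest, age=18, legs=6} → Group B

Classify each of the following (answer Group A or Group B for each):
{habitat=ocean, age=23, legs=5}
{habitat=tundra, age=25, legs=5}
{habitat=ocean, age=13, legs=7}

Checking candidate rules against both groups, what survives is: habitat is tundra.
{habitat=ocean, age=23, legs=5} — habitat is ocean, hence Group B. {habitat=tundra, age=25, legs=5} — habitat is tundra, hence Group A. {habitat=ocean, age=13, legs=7} — habitat is ocean, hence Group B.

Group B, Group A, Group B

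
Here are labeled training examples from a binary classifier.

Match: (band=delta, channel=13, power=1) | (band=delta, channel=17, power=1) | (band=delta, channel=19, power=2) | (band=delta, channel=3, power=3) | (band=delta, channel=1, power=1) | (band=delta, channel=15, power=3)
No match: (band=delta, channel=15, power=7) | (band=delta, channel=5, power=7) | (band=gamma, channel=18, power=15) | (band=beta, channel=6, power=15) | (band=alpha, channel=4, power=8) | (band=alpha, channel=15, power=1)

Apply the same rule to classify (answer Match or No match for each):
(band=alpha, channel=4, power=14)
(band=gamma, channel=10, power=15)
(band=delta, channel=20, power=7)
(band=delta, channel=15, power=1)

The common property of the 'Match' items is: band is delta AND power ≤ 3. No 'No match' item has it.
(band=alpha, channel=4, power=14): No match (band is alpha, power = 14). (band=gamma, channel=10, power=15): No match (band is gamma, power = 15). (band=delta, channel=20, power=7): No match (band is delta, power = 7). (band=delta, channel=15, power=1): Match (band is delta, power = 1).

No match, No match, No match, Match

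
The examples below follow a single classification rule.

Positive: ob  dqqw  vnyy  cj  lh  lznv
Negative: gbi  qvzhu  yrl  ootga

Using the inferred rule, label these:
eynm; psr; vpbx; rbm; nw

Positive, Negative, Positive, Negative, Positive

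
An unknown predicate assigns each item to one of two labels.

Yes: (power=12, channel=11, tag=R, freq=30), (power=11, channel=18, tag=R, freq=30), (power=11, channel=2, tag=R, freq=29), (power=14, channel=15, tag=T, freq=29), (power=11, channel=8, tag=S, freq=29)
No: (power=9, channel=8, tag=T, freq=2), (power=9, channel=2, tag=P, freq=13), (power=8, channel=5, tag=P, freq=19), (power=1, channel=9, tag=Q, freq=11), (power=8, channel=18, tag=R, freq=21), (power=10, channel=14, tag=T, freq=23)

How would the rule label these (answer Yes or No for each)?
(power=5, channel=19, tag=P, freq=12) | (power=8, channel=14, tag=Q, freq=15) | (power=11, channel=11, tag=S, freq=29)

No, No, Yes

Rule: freq ≥ 29. This holds for each 'Yes' example and fails for each 'No' one.
(power=5, channel=19, tag=P, freq=12): freq = 12 — does not pass, so No. (power=8, channel=14, tag=Q, freq=15): freq = 15 — does not pass, so No. (power=11, channel=11, tag=S, freq=29): freq = 29 — fits, so Yes.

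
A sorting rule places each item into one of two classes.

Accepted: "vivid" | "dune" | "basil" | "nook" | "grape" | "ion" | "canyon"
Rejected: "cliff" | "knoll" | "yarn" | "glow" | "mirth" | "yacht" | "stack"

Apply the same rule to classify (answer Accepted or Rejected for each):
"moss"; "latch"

The pattern is that an item is 'Accepted' exactly when: has ≥ 2 vowels.
"moss": Rejected (1 vowel).
"latch": Rejected (1 vowel).

Rejected, Rejected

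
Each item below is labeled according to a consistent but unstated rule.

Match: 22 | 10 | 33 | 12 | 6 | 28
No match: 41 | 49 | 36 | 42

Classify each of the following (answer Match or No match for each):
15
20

Rule: at most 33. This holds for each 'Match' example and fails for each 'No match' one.
Match: 15, since 15 ≤ 33.
Match: 20, since 20 ≤ 33.

Match, Match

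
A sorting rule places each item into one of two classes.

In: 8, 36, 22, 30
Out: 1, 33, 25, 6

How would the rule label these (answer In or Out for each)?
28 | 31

'In' ⟺ even AND at least 8.
28 — 28 is even, 28 ≥ 8, hence In. 31 — 31 is odd, 31 ≥ 8, hence Out.

In, Out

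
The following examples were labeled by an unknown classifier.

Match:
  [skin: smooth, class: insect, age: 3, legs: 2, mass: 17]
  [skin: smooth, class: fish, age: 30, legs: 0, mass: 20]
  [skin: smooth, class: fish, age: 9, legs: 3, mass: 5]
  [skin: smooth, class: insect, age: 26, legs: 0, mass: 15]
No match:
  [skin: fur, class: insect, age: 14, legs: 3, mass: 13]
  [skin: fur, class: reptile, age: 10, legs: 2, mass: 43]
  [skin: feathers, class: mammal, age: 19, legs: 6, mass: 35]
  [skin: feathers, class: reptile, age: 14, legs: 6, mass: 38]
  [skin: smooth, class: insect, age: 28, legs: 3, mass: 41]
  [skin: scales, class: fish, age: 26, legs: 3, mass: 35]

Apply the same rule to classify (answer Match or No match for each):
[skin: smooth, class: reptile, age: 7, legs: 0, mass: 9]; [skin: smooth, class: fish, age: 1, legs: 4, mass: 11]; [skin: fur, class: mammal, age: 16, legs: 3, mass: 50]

Match, Match, No match

The distinguishing property — skin is smooth AND mass ≤ 20 — holds for all the 'Match' cases and none of the 'No match' cases.
[skin: smooth, class: reptile, age: 7, legs: 0, mass: 9]: skin is smooth, mass = 9, qualifies → Match. [skin: smooth, class: fish, age: 1, legs: 4, mass: 11]: skin is smooth, mass = 11, qualifies → Match. [skin: fur, class: mammal, age: 16, legs: 3, mass: 50]: skin is fur, mass = 50, does not fit → No match.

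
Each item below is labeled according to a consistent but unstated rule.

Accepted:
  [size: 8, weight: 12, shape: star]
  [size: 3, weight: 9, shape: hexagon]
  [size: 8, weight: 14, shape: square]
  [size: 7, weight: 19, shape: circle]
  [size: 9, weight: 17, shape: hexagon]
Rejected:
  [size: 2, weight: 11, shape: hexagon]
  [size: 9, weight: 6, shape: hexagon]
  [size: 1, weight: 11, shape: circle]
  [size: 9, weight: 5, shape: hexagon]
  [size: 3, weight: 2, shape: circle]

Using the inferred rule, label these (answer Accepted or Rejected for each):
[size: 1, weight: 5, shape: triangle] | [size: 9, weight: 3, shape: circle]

Every 'Accepted' example satisfies: size ≥ 3 AND weight ≥ 9. None of the 'Rejected' examples do.

Rejected, Rejected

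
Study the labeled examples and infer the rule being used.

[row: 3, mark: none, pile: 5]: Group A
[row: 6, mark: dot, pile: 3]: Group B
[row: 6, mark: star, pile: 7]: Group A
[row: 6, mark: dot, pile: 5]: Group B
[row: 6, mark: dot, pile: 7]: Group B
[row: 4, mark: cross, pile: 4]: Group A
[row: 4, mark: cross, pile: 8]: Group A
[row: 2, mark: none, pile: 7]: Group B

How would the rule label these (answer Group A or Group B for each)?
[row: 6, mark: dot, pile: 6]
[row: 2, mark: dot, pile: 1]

Group B, Group B

The distinguishing property — mark is not dot AND row ≥ 3 — holds for all the 'Group A' cases and none of the 'Group B' cases.
[row: 6, mark: dot, pile: 6]: mark is dot, row = 6, does not pass → Group B.
[row: 2, mark: dot, pile: 1]: mark is dot, row = 2, does not pass → Group B.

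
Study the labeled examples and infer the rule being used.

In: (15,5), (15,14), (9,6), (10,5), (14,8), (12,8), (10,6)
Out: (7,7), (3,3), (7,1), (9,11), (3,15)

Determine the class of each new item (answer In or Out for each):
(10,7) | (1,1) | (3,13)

The pattern is that an item is 'In' exactly when: first > second AND sum ≥ 14.
(10,7): 10 > 7, 10+7 = 17, qualifies → In. (1,1): 1 = 1, 1+1 = 2, does not satisfy this → Out. (3,13): 3 < 13, 3+13 = 16, does not satisfy this → Out.

In, Out, Out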